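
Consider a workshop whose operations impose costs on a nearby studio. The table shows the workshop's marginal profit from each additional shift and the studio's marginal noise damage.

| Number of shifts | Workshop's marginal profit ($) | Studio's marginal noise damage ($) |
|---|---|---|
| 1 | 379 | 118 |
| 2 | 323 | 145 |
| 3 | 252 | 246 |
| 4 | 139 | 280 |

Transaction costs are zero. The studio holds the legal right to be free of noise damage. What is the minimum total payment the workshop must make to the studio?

$509

Efficient level: marginal profit ≥ marginal noise damage through level 3, so k* = 3.
With the studio holding the right, the workshop must at least compensate total damage at k*: 118 + 145 + 246 = 509.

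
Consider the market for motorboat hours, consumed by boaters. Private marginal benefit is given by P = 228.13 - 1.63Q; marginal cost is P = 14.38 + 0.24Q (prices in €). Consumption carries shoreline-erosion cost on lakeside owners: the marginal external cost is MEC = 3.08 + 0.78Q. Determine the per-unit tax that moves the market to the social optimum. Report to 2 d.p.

Social marginal benefit = demand − MEC = 225.05 - 2.41Q.
Set SMB = MC: 225.05 - 2.41Q = 14.38 + 0.24Q → Q* = 79.4981.
The Pigouvian tax equals MEC at Q*: 3.08 + 0.78×79.4981 = 65.0885.

tax = €65.09 per unit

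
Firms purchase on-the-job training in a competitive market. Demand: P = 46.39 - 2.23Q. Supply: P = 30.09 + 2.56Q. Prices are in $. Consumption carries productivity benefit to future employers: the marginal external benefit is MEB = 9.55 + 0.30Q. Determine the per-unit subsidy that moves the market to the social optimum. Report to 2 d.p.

subsidy = $11.28 per unit

Social marginal benefit = demand + MEB = 55.94 - 1.93Q.
Set SMB = MC: 55.94 - 1.93Q = 30.09 + 2.56Q → Q* = 5.7572.
The Pigouvian subsidy equals MEB at Q*: 9.55 + 0.30×5.7572 = 11.2772.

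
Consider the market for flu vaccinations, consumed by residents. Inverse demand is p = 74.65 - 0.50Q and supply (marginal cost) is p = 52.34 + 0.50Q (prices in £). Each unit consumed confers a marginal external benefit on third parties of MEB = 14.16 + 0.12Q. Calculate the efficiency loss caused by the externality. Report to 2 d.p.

Market equilibrium (private): 52.34 + 0.50Q = 74.65 - 0.50Q → Q_m = 22.3100.
Social marginal benefit = demand + MEB = 88.81 - 0.38Q.
Set SMB = MC: 88.81 - 0.38Q = 52.34 + 0.50Q → Q* = 41.4432.
Between Q* and Q_m the wedge SMB − MC runs linearly from 0 to MEB(Q_m), so the loss is a triangle.
DWL = ½ × 19.1332 × 16.8372 = 161.0748.

DWL = £161.07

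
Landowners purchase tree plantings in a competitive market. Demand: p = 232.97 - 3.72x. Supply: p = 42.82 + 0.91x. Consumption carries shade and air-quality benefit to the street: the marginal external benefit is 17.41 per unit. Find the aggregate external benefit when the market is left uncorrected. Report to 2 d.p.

Market equilibrium (private): 42.82 + 0.91x = 232.97 - 3.72x → x_m = 41.0691.
Total external benefit = MEB × x_m = 17.41 × 41.0691 = 715.0130.

715.01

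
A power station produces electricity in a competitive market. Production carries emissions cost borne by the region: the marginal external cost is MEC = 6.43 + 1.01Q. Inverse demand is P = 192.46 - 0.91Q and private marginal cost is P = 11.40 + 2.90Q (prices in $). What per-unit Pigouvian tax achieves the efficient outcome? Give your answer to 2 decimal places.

Social marginal cost = private MC + MEC = 17.83 + 3.91Q.
Set SMC = demand: 17.83 + 3.91Q = 192.46 - 0.91Q → Q* = 36.2303.
The Pigouvian tax equals MEC at Q*: 6.43 + 1.01×36.2303 = 43.0226.

tax = $43.02 per unit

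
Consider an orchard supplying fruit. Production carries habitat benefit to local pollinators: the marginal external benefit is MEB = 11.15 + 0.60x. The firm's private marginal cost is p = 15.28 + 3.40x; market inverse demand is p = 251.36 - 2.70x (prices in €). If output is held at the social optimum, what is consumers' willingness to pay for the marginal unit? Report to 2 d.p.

Social marginal cost = private MC − MEB = 4.13 + 2.80x.
Set SMC = demand: 4.13 + 2.80x = 251.36 - 2.70x → x* = 44.9509.
Consumer price on the demand curve at x*: 251.36 − 2.70×44.9509 = 129.9926.

P = €129.99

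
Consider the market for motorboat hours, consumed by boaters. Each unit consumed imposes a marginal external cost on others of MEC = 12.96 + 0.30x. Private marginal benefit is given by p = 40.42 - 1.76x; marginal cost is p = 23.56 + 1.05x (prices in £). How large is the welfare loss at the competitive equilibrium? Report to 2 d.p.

DWL = £35.03

Market equilibrium (private): 23.56 + 1.05x = 40.42 - 1.76x → x_m = 6.0000.
Social marginal benefit = demand − MEC = 27.46 - 2.06x.
Set SMB = MC: 27.46 - 2.06x = 23.56 + 1.05x → x* = 1.2540.
Between x* and x_m the wedge MC − SMB runs linearly from 0 to MEC(x_m), so the loss is a triangle.
DWL = ½ × 4.7460 × 14.7600 = 35.0255.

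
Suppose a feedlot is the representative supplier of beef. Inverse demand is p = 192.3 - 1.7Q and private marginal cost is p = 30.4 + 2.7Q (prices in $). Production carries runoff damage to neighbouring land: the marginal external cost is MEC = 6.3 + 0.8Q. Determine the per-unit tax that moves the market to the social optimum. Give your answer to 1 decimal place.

Social marginal cost = private MC + MEC = 36.7 + 3.5Q.
Set SMC = demand: 36.7 + 3.5Q = 192.3 - 1.7Q → Q* = 29.9231.
The Pigouvian tax equals MEC at Q*: 6.3 + 0.8×29.9231 = 30.2385.

tax = $30.2 per unit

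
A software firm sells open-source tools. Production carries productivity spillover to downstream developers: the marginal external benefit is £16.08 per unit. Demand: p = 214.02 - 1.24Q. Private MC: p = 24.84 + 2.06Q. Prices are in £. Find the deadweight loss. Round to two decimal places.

DWL = £39.18

Market equilibrium (private): 24.84 + 2.06Q = 214.02 - 1.24Q → Q_m = 57.3273.
Social marginal cost = private MC − MEB = 8.76 + 2.06Q.
Set SMC = demand: 8.76 + 2.06Q = 214.02 - 1.24Q → Q* = 62.2000.
The welfare-loss triangle has base |Q_m − Q*| and height MEB(Q_m) (the vertical gap between SMC and demand is zero at Q* and MEB at Q_m).
DWL = ½ × 4.8727 × 16.0800 = 39.1765.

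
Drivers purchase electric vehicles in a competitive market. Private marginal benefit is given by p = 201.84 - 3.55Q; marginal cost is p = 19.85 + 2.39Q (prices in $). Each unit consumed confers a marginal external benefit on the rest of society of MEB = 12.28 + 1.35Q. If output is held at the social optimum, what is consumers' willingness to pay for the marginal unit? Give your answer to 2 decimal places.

Social marginal benefit = demand + MEB = 214.12 - 2.20Q.
Set SMB = MC: 214.12 - 2.20Q = 19.85 + 2.39Q → Q* = 42.3246.
Consumer price on the demand curve at Q*: 201.84 − 3.55×42.3246 = 51.5877.

P = $51.59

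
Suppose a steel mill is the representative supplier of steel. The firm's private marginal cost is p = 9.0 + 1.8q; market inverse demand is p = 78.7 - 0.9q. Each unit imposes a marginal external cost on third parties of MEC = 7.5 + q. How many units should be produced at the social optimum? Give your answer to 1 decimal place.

q* = 16.8

Social marginal cost = private MC + MEC = 16.5 + 2.8q.
Set SMC = demand: 16.5 + 2.8q = 78.7 - 0.9q → q* = 16.8108.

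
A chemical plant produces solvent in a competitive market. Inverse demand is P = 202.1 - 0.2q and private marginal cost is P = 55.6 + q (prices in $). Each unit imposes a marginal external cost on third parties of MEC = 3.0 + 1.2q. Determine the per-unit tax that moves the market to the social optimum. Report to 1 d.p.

tax = $74.8 per unit

Social marginal cost = private MC + MEC = 58.6 + 2.2q.
Set SMC = demand: 58.6 + 2.2q = 202.1 - 0.2q → q* = 59.7917.
The Pigouvian tax equals MEC at q*: 3.0 + 1.2×59.7917 = 74.7500.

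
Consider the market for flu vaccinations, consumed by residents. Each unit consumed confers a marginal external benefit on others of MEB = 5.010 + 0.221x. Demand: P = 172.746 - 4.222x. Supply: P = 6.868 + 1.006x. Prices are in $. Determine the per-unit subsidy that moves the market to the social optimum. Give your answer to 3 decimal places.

subsidy = $12.553 per unit

Social marginal benefit = demand + MEB = 177.756 - 4.001x.
Set SMB = MC: 177.756 - 4.001x = 6.868 + 1.006x → x* = 34.1298.
The Pigouvian subsidy equals MEB at x*: 5.010 + 0.221×34.1298 = 12.5527.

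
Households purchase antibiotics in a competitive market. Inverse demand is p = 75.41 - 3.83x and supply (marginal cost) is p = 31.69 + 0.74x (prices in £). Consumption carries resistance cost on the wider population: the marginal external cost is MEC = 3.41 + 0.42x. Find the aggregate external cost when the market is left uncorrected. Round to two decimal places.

£51.84

Market equilibrium (private): 31.69 + 0.74x = 75.41 - 3.83x → x_m = 9.5667.
Total external cost = ∫₀^{x_m} (3.41 + 0.42x) dx = 3.41×9.5667 + ½×0.42×9.5667² = 51.8420.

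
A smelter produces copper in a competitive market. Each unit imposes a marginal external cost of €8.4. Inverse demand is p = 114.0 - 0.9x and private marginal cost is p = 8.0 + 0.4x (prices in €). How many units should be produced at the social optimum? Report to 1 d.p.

Social marginal cost = private MC + MEC = 16.4 + 0.4x.
Set SMC = demand: 16.4 + 0.4x = 114.0 - 0.9x → x* = 75.0769.

x* = 75.1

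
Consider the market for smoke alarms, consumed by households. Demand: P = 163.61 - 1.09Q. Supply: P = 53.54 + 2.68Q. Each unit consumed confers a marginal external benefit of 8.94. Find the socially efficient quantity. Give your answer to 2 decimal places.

Social marginal benefit = demand + MEB = 172.55 - 1.09Q.
Set SMB = MC: 172.55 - 1.09Q = 53.54 + 2.68Q → Q* = 31.5676.

Q* = 31.57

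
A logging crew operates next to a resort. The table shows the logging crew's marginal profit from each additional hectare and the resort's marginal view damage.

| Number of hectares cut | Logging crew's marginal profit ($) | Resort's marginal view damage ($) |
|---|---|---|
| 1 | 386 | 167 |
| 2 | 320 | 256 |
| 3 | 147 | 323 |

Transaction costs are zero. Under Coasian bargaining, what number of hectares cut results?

Bargaining reaches the level where marginal profit last exceeds marginal view damage.
That holds through level 2 (320 ≥ 256) but not at 3 (147 < 323).

2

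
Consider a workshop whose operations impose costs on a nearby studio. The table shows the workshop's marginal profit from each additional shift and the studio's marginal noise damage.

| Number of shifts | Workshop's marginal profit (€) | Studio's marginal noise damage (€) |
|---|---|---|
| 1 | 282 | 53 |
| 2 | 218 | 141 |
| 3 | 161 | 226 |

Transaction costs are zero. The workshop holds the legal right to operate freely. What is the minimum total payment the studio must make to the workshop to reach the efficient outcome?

€161

Left alone the workshop would choose level 3 (marginal profit stays positive).
Efficient level: k* = 2 (marginal profit ≥ marginal noise damage through 2).
The studio must at least cover the workshop's forgone profit from cutting 3→2: 161 = 161.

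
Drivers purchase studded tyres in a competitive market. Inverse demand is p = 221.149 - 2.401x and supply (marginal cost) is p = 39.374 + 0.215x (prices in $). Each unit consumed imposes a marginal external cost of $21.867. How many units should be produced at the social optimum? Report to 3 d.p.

x* = 61.127

Social marginal benefit = demand − MEC = 199.282 - 2.401x.
Set SMB = MC: 199.282 - 2.401x = 39.374 + 0.215x → x* = 61.1269.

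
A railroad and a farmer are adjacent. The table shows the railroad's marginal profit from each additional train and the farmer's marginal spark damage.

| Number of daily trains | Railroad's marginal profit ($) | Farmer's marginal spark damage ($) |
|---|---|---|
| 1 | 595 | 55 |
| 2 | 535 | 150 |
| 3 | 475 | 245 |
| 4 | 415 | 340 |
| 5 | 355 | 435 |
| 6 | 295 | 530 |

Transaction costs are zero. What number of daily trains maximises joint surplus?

Bargaining reaches the level where marginal profit last exceeds marginal spark damage.
That holds through level 4 (415 ≥ 340) but not at 5 (355 < 435).

4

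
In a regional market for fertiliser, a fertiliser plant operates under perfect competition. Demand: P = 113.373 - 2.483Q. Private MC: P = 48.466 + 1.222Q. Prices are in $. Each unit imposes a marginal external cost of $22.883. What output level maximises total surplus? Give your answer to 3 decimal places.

Q* = 11.343

Social marginal cost = private MC + MEC = 71.349 + 1.222Q.
Set SMC = demand: 71.349 + 1.222Q = 113.373 - 2.483Q → Q* = 11.3425.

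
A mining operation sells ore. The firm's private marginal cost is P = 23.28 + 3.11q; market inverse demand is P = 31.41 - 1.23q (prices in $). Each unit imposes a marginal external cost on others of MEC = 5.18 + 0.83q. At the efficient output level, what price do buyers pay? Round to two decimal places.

P = $30.71

Social marginal cost = private MC + MEC = 28.46 + 3.94q.
Set SMC = demand: 28.46 + 3.94q = 31.41 - 1.23q → q* = 0.5706.
Consumer price on the demand curve at q*: 31.41 − 1.23×0.5706 = 30.7082.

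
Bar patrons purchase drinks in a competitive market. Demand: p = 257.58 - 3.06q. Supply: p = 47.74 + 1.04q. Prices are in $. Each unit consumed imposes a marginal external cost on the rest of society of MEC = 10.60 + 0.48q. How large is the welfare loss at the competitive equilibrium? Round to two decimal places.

Market equilibrium (private): 47.74 + 1.04q = 257.58 - 3.06q → q_m = 51.1805.
Social marginal benefit = demand − MEC = 246.98 - 3.54q.
Set SMB = MC: 246.98 - 3.54q = 47.74 + 1.04q → q* = 43.5022.
The loss is the area between SMB and MC from q* to q_m; with linear curves that's a triangle of height MEC(q_m).
DWL = ½ × 7.6783 × 35.1666 = 135.0099.

DWL = $135.01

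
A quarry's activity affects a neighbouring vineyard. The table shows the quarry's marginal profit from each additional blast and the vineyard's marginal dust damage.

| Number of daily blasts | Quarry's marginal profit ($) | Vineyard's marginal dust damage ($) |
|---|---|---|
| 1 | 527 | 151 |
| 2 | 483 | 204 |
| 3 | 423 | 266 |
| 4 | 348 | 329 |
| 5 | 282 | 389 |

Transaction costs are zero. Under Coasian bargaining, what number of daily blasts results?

4

Bargaining reaches the level where marginal profit last exceeds marginal dust damage.
That holds through level 4 (348 ≥ 329) but not at 5 (282 < 389).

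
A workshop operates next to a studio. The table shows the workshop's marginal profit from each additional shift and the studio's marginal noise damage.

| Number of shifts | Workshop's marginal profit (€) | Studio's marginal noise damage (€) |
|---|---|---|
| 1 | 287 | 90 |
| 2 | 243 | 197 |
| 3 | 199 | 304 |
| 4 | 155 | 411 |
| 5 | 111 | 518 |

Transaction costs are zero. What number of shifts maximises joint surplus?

Bargaining reaches the level where marginal profit last exceeds marginal noise damage.
That holds through level 2 (243 ≥ 197) but not at 3 (199 < 304).

2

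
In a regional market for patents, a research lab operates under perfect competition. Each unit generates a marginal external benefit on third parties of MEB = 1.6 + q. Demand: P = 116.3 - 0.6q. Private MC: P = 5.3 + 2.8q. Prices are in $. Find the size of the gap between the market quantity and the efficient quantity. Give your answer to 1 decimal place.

Market equilibrium (private): 5.3 + 2.8q = 116.3 - 0.6q → q_m = 32.6471.
Social marginal cost = private MC − MEB = 3.7 + 1.8q.
Set SMC = demand: 3.7 + 1.8q = 116.3 - 0.6q → q* = 46.9167.
Gap = |32.6471 − 46.9167| = 14.2696.

14.3 units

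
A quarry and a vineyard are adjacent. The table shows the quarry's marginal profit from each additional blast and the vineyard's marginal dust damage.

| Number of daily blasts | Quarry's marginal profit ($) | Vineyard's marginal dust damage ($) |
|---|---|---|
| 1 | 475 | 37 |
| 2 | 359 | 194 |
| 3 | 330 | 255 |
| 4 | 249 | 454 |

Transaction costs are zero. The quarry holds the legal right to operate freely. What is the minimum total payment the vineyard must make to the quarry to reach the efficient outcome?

Left alone the quarry would choose level 4 (marginal profit stays positive).
Efficient level: k* = 3 (marginal profit ≥ marginal dust damage through 3).
The vineyard must at least cover the quarry's forgone profit from cutting 4→3: 249 = 249.

$249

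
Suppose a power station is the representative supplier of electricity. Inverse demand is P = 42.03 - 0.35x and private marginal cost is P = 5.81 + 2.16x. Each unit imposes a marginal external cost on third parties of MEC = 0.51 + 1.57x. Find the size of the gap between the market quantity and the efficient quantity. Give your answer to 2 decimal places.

5.68 units

Market equilibrium (private): 5.81 + 2.16x = 42.03 - 0.35x → x_m = 14.4303.
Social marginal cost = private MC + MEC = 6.32 + 3.73x.
Set SMC = demand: 6.32 + 3.73x = 42.03 - 0.35x → x* = 8.7525.
Gap = |14.4303 − 8.7525| = 5.6778.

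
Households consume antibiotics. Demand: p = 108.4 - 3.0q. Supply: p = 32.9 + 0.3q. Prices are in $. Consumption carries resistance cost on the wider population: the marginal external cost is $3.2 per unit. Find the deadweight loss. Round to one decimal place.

DWL = $1.6

Market equilibrium (private): 32.9 + 0.3q = 108.4 - 3.0q → q_m = 22.8788.
Social marginal benefit = demand − MEC = 105.2 - 3.0q.
Set SMB = MC: 105.2 - 3.0q = 32.9 + 0.3q → q* = 21.9091.
Height of the DWL triangle at q_m is MC(q_m) − SMB(q_m) = MEC(q_m) = 3.2000.
DWL = ½ × 0.9697 × 3.2000 = 1.5515.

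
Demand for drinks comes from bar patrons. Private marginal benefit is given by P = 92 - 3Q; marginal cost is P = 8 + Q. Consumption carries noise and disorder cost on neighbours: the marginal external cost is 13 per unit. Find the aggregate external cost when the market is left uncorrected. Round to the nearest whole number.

Market equilibrium (private): 8 + Q = 92 - 3Q → Q_m = 21.0000.
Total external cost = MEC × Q_m = 13 × 21.0000 = 273.0000.

273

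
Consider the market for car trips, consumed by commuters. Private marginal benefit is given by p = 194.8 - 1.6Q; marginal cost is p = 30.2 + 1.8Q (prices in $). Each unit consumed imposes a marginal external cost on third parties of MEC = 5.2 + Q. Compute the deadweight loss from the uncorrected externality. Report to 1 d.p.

Market equilibrium (private): 30.2 + 1.8Q = 194.8 - 1.6Q → Q_m = 48.4118.
Social marginal benefit = demand − MEC = 189.6 - 2.6Q.
Set SMB = MC: 189.6 - 2.6Q = 30.2 + 1.8Q → Q* = 36.2273.
The loss is the area between SMB and MC from Q* to Q_m; with linear curves that's a triangle of height MEC(Q_m).
DWL = ½ × 12.1845 × 53.6118 = 326.6165.

DWL = $326.6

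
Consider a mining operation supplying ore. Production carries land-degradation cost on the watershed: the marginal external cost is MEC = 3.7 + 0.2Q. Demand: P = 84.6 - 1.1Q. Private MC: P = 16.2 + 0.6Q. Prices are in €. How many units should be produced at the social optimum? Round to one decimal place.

Q* = 34.1

Social marginal cost = private MC + MEC = 19.9 + 0.8Q.
Set SMC = demand: 19.9 + 0.8Q = 84.6 - 1.1Q → Q* = 34.0526.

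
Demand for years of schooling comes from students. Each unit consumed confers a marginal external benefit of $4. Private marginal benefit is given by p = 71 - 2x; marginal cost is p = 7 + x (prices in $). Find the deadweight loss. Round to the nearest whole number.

DWL = $3

Market equilibrium (private): 7 + x = 71 - 2x → x_m = 21.3333.
Social marginal benefit = demand + MEB = 75 - 2x.
Set SMB = MC: 75 - 2x = 7 + x → x* = 22.6667.
The welfare-loss triangle has base |x_m − x*| and height MEB(x_m) (the vertical gap between SMB and MC is zero at x* and MEB at x_m).
DWL = ½ × 1.3334 × 4.0000 = 2.6668.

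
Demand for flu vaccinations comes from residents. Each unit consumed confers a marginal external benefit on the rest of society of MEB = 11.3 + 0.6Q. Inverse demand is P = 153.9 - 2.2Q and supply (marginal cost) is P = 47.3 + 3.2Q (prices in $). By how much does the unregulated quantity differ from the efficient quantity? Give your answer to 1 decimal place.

Market equilibrium (private): 47.3 + 3.2Q = 153.9 - 2.2Q → Q_m = 19.7407.
Social marginal benefit = demand + MEB = 165.2 - 1.6Q.
Set SMB = MC: 165.2 - 1.6Q = 47.3 + 3.2Q → Q* = 24.5625.
Gap = |19.7407 − 24.5625| = 4.8218.

4.8 units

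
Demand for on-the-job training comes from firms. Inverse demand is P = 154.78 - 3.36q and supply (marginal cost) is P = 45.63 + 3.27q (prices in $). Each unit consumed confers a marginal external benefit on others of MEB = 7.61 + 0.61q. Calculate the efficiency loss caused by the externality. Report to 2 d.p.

Market equilibrium (private): 45.63 + 3.27q = 154.78 - 3.36q → q_m = 16.4630.
Social marginal benefit = demand + MEB = 162.39 - 2.75q.
Set SMB = MC: 162.39 - 2.75q = 45.63 + 3.27q → q* = 19.3953.
Height of the DWL triangle at q_m is SMB(q_m) − MC(q_m) = MEB(q_m) = 17.6525.
DWL = ½ × 2.9323 × 17.6525 = 25.8812.

DWL = $25.88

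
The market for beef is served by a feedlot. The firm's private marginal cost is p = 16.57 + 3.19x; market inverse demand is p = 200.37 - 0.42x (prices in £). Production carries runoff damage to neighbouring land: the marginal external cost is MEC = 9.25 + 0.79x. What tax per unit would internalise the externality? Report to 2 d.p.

tax = £40.59 per unit

Social marginal cost = private MC + MEC = 25.82 + 3.98x.
Set SMC = demand: 25.82 + 3.98x = 200.37 - 0.42x → x* = 39.6705.
The Pigouvian tax equals MEC at x*: 9.25 + 0.79×39.6705 = 40.5897.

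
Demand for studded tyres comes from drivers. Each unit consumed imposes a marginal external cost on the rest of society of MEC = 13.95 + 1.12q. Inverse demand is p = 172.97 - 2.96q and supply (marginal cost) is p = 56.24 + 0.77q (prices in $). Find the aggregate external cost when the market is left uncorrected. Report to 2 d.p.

$985.01

Market equilibrium (private): 56.24 + 0.77q = 172.97 - 2.96q → q_m = 31.2949.
Total external cost = ∫₀^{q_m} (13.95 + 1.12q) dq = 13.95×31.2949 + ½×1.12×31.2949² = 985.0115.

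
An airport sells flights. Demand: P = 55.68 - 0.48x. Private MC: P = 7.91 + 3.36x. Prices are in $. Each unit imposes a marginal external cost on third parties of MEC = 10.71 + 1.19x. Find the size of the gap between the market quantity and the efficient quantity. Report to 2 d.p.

5.07 units

Market equilibrium (private): 7.91 + 3.36x = 55.68 - 0.48x → x_m = 12.4401.
Social marginal cost = private MC + MEC = 18.62 + 4.55x.
Set SMC = demand: 18.62 + 4.55x = 55.68 - 0.48x → x* = 7.3678.
Gap = |12.4401 − 7.3678| = 5.0723.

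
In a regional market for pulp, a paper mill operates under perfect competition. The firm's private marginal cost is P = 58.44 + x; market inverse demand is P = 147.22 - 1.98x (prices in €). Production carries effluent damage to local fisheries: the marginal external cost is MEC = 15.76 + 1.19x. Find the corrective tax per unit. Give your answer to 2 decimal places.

Social marginal cost = private MC + MEC = 74.20 + 2.19x.
Set SMC = demand: 74.20 + 2.19x = 147.22 - 1.98x → x* = 17.5108.
The Pigouvian tax equals MEC at x*: 15.76 + 1.19×17.5108 = 36.5979.

tax = €36.60 per unit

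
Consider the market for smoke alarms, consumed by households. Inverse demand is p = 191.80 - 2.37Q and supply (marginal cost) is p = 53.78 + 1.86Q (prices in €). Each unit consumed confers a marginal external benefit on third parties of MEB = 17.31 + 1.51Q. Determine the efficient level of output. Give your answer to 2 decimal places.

Q* = 57.11

Social marginal benefit = demand + MEB = 209.11 - 0.86Q.
Set SMB = MC: 209.11 - 0.86Q = 53.78 + 1.86Q → Q* = 57.1066.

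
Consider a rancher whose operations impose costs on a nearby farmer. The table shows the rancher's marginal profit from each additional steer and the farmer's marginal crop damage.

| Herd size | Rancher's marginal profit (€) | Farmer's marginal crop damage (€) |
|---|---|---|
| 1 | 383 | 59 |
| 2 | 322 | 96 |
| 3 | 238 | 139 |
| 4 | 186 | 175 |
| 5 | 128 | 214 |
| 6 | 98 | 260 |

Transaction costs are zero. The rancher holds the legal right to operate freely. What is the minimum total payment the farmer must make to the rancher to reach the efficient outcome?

Left alone the rancher would choose level 6 (marginal profit stays positive).
Efficient level: k* = 4 (marginal profit ≥ marginal crop damage through 4).
The farmer must at least cover the rancher's forgone profit from cutting 6→4: 128 + 98 = 226.

€226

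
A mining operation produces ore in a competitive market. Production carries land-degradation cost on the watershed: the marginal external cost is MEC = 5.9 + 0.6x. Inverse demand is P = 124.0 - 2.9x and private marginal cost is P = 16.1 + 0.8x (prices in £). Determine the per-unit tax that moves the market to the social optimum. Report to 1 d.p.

Social marginal cost = private MC + MEC = 22.0 + 1.4x.
Set SMC = demand: 22.0 + 1.4x = 124.0 - 2.9x → x* = 23.7209.
The Pigouvian tax equals MEC at x*: 5.9 + 0.6×23.7209 = 20.1325.

tax = £20.1 per unit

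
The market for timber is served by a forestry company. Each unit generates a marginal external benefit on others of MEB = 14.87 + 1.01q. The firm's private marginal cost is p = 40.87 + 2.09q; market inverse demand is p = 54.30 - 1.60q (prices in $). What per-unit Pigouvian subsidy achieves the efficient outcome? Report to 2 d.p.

Social marginal cost = private MC − MEB = 26.00 + 1.08q.
Set SMC = demand: 26.00 + 1.08q = 54.30 - 1.60q → q* = 10.5597.
The Pigouvian subsidy equals MEB at q*: 14.87 + 1.01×10.5597 = 25.5353.

subsidy = $25.54 per unit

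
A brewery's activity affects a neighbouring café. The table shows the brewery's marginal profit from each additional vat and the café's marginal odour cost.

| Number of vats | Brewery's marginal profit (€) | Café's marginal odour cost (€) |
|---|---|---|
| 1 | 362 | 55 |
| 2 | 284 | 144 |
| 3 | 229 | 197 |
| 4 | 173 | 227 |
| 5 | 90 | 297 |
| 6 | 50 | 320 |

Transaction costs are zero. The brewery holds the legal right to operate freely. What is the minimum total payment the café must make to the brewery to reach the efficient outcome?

Left alone the brewery would choose level 6 (marginal profit stays positive).
Efficient level: k* = 3 (marginal profit ≥ marginal odour cost through 3).
The café must at least cover the brewery's forgone profit from cutting 6→3: 173 + 90 + 50 = 313.

€313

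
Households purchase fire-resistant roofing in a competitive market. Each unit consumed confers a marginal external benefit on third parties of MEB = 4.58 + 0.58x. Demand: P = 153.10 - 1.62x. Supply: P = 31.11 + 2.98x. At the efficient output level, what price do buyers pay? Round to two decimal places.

Social marginal benefit = demand + MEB = 157.68 - 1.04x.
Set SMB = MC: 157.68 - 1.04x = 31.11 + 2.98x → x* = 31.4851.
Consumer price on the demand curve at x*: 153.10 − 1.62×31.4851 = 102.0941.

P = 102.09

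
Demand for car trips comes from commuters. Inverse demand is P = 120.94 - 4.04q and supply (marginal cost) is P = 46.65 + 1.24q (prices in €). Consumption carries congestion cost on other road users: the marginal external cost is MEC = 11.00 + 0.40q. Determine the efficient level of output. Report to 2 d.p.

Social marginal benefit = demand − MEC = 109.94 - 4.44q.
Set SMB = MC: 109.94 - 4.44q = 46.65 + 1.24q → q* = 11.1426.

q* = 11.14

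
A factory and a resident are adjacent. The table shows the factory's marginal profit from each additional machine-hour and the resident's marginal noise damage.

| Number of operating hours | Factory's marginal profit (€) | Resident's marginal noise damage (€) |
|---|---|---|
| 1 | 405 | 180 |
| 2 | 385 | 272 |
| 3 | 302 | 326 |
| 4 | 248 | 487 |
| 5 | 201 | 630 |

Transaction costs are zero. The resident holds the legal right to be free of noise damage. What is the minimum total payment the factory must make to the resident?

€452

Efficient level: marginal profit ≥ marginal noise damage through level 2, so k* = 2.
With the resident holding the right, the factory must at least compensate total damage at k*: 180 + 272 = 452.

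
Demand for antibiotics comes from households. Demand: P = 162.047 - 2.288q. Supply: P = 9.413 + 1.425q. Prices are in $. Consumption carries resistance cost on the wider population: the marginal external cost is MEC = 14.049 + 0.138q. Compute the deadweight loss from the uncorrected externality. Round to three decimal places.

Market equilibrium (private): 9.413 + 1.425q = 162.047 - 2.288q → q_m = 41.1080.
Social marginal benefit = demand − MEC = 147.998 - 2.426q.
Set SMB = MC: 147.998 - 2.426q = 9.413 + 1.425q → q* = 35.9868.
The welfare-loss triangle has base |q_m − q*| and height MEC(q_m) (the vertical gap between SMB and MC is zero at q* and MEC at q_m).
DWL = ½ × 5.1212 × 19.7219 = 50.4999.

DWL = $50.500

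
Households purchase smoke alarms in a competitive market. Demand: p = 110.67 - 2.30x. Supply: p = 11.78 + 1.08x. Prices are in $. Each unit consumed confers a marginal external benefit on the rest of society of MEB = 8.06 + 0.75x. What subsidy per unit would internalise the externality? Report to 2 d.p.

subsidy = $38.56 per unit

Social marginal benefit = demand + MEB = 118.73 - 1.55x.
Set SMB = MC: 118.73 - 1.55x = 11.78 + 1.08x → x* = 40.6654.
The Pigouvian subsidy equals MEB at x*: 8.06 + 0.75×40.6654 = 38.5591.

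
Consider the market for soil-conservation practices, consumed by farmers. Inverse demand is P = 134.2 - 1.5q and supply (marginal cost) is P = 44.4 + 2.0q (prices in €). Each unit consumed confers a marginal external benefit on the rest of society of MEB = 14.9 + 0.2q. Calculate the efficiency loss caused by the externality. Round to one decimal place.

Market equilibrium (private): 44.4 + 2.0q = 134.2 - 1.5q → q_m = 25.6571.
Social marginal benefit = demand + MEB = 149.1 - 1.3q.
Set SMB = MC: 149.1 - 1.3q = 44.4 + 2.0q → q* = 31.7273.
The welfare-loss triangle has base |q_m − q*| and height MEB(q_m) (the vertical gap between SMB and MC is zero at q* and MEB at q_m).
DWL = ½ × 6.0702 × 20.0314 = 60.7973.

DWL = €60.8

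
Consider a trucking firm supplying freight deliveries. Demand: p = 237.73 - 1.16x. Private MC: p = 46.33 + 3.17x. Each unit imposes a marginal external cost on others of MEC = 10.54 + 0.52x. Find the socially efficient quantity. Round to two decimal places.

x* = 37.29

Social marginal cost = private MC + MEC = 56.87 + 3.69x.
Set SMC = demand: 56.87 + 3.69x = 237.73 - 1.16x → x* = 37.2907.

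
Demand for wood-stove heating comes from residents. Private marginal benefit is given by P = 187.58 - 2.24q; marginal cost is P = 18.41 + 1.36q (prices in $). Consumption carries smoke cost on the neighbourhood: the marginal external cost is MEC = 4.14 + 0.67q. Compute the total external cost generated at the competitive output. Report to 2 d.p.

Market equilibrium (private): 18.41 + 1.36q = 187.58 - 2.24q → q_m = 46.9917.
Total external cost = ∫₀^{q_m} (4.14 + 0.67q) dq = 4.14×46.9917 + ½×0.67×46.9917² = 934.2993.

$934.30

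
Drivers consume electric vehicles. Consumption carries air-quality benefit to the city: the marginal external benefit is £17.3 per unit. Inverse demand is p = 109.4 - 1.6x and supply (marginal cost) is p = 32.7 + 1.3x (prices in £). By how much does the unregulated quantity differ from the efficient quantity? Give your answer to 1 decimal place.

6.0 units

Market equilibrium (private): 32.7 + 1.3x = 109.4 - 1.6x → x_m = 26.4483.
Social marginal benefit = demand + MEB = 126.7 - 1.6x.
Set SMB = MC: 126.7 - 1.6x = 32.7 + 1.3x → x* = 32.4138.
Gap = |26.4483 − 32.4138| = 5.9655.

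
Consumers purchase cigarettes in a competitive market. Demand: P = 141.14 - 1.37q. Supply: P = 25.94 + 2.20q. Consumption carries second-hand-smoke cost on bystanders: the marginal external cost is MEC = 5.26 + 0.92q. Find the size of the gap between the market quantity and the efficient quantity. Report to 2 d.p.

Market equilibrium (private): 25.94 + 2.20q = 141.14 - 1.37q → q_m = 32.2689.
Social marginal benefit = demand − MEC = 135.88 - 2.29q.
Set SMB = MC: 135.88 - 2.29q = 25.94 + 2.20q → q* = 24.4855.
Gap = |32.2689 − 24.4855| = 7.7834.

7.78 units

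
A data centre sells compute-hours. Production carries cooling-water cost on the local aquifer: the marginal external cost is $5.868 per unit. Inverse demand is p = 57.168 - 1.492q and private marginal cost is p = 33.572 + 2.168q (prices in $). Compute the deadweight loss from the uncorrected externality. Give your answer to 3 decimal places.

Market equilibrium (private): 33.572 + 2.168q = 57.168 - 1.492q → q_m = 6.4470.
Social marginal cost = private MC + MEC = 39.440 + 2.168q.
Set SMC = demand: 39.440 + 2.168q = 57.168 - 1.492q → q* = 4.8437.
Between q* and q_m the wedge SMC − demand runs linearly from 0 to MEC(q_m), so the loss is a triangle.
DWL = ½ × 1.6033 × 5.8680 = 4.7041.

DWL = $4.704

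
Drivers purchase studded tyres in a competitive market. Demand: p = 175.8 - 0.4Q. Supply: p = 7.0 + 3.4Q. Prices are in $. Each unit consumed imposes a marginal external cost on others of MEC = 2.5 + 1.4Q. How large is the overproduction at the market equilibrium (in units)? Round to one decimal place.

12.4 units

Market equilibrium (private): 7.0 + 3.4Q = 175.8 - 0.4Q → Q_m = 44.4211.
Social marginal benefit = demand − MEC = 173.3 - 1.8Q.
Set SMB = MC: 173.3 - 1.8Q = 7.0 + 3.4Q → Q* = 31.9808.
Gap = |44.4211 − 31.9808| = 12.4403.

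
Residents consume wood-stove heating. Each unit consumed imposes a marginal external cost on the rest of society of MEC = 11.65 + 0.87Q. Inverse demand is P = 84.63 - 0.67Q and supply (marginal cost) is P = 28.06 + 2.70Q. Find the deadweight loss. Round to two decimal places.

Market equilibrium (private): 28.06 + 2.70Q = 84.63 - 0.67Q → Q_m = 16.7864.
Social marginal benefit = demand − MEC = 72.98 - 1.54Q.
Set SMB = MC: 72.98 - 1.54Q = 28.06 + 2.70Q → Q* = 10.5943.
The welfare-loss triangle has base |Q_m − Q*| and height MEC(Q_m) (the vertical gap between SMB and MC is zero at Q* and MEC at Q_m).
DWL = ½ × 6.1921 × 26.2541 = 81.2840.

DWL = 81.28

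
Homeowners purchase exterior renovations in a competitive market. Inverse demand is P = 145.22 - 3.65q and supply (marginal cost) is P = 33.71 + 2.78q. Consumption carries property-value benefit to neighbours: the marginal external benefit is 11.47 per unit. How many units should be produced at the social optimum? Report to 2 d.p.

Social marginal benefit = demand + MEB = 156.69 - 3.65q.
Set SMB = MC: 156.69 - 3.65q = 33.71 + 2.78q → q* = 19.1260.

q* = 19.13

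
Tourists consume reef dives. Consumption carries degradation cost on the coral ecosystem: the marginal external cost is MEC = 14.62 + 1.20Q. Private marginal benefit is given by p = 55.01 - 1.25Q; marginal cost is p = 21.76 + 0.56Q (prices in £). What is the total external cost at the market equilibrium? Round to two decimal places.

Market equilibrium (private): 21.76 + 0.56Q = 55.01 - 1.25Q → Q_m = 18.3702.
Total external cost = ∫₀^{Q_m} (14.62 + 1.20Q) dQ = 14.62×18.3702 + ½×1.20×18.3702² = 471.0509.

£471.05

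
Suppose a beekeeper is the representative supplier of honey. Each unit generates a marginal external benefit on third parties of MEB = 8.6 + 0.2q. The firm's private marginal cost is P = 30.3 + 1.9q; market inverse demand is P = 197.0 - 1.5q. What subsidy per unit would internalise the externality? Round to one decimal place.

Social marginal cost = private MC − MEB = 21.7 + 1.7q.
Set SMC = demand: 21.7 + 1.7q = 197.0 - 1.5q → q* = 54.7813.
The Pigouvian subsidy equals MEB at q*: 8.6 + 0.2×54.7813 = 19.5563.

subsidy = 19.6 per unit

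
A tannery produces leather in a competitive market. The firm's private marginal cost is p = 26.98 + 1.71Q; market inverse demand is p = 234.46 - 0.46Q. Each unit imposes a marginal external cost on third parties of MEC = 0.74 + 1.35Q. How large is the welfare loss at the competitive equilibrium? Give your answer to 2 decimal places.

DWL = 2393.83

Market equilibrium (private): 26.98 + 1.71Q = 234.46 - 0.46Q → Q_m = 95.6129.
Social marginal cost = private MC + MEC = 27.72 + 3.06Q.
Set SMC = demand: 27.72 + 3.06Q = 234.46 - 0.46Q → Q* = 58.7330.
The welfare-loss triangle has base |Q_m − Q*| and height MEC(Q_m) (the vertical gap between SMC and demand is zero at Q* and MEC at Q_m).
DWL = ½ × 36.8799 × 129.8174 = 2393.8264.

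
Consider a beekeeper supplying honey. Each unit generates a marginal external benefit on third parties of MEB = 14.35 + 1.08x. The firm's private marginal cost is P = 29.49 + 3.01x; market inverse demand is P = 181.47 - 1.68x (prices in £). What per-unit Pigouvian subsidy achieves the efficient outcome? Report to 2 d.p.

subsidy = £64.11 per unit

Social marginal cost = private MC − MEB = 15.14 + 1.93x.
Set SMC = demand: 15.14 + 1.93x = 181.47 - 1.68x → x* = 46.0748.
The Pigouvian subsidy equals MEB at x*: 14.35 + 1.08×46.0748 = 64.1108.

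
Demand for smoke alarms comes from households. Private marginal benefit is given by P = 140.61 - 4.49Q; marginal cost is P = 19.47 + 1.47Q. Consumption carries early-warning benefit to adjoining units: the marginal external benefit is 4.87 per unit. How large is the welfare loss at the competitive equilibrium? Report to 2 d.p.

DWL = 1.99

Market equilibrium (private): 19.47 + 1.47Q = 140.61 - 4.49Q → Q_m = 20.3255.
Social marginal benefit = demand + MEB = 145.48 - 4.49Q.
Set SMB = MC: 145.48 - 4.49Q = 19.47 + 1.47Q → Q* = 21.1426.
The welfare-loss triangle has base |Q_m − Q*| and height MEB(Q_m) (the vertical gap between SMB and MC is zero at Q* and MEB at Q_m).
DWL = ½ × 0.8171 × 4.8700 = 1.9896.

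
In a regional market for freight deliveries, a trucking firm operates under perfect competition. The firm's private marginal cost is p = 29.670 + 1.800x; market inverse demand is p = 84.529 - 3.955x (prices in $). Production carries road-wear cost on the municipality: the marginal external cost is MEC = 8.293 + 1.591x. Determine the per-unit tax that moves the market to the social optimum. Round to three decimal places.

Social marginal cost = private MC + MEC = 37.963 + 3.391x.
Set SMC = demand: 37.963 + 3.391x = 84.529 - 3.955x → x* = 6.3390.
The Pigouvian tax equals MEC at x*: 8.293 + 1.591×6.3390 = 18.3783.

tax = $18.378 per unit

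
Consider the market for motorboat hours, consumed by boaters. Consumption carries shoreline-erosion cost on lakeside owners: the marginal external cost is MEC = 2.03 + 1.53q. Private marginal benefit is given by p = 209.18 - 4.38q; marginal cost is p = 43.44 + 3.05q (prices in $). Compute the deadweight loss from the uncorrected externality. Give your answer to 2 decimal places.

DWL = $72.96

Market equilibrium (private): 43.44 + 3.05q = 209.18 - 4.38q → q_m = 22.3069.
Social marginal benefit = demand − MEC = 207.15 - 5.91q.
Set SMB = MC: 207.15 - 5.91q = 43.44 + 3.05q → q* = 18.2712.
Between q* and q_m the wedge MC − SMB runs linearly from 0 to MEC(q_m), so the loss is a triangle.
DWL = ½ × 4.0357 × 36.1595 = 72.9644.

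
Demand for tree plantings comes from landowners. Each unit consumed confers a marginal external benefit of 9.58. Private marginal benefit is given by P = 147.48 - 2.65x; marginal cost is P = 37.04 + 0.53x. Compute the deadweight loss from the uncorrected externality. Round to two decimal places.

DWL = 14.43

Market equilibrium (private): 37.04 + 0.53x = 147.48 - 2.65x → x_m = 34.7296.
Social marginal benefit = demand + MEB = 157.06 - 2.65x.
Set SMB = MC: 157.06 - 2.65x = 37.04 + 0.53x → x* = 37.7421.
Height of the DWL triangle at x_m is SMB(x_m) − MC(x_m) = MEB(x_m) = 9.5800.
DWL = ½ × 3.0125 × 9.5800 = 14.4299.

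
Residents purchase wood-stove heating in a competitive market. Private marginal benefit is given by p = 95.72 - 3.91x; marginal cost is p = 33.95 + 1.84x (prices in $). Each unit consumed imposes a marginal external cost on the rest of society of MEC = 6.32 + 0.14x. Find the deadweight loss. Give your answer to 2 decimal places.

Market equilibrium (private): 33.95 + 1.84x = 95.72 - 3.91x → x_m = 10.7426.
Social marginal benefit = demand − MEC = 89.40 - 4.05x.
Set SMB = MC: 89.40 - 4.05x = 33.95 + 1.84x → x* = 9.4143.
The welfare-loss triangle has base |x_m − x*| and height MEC(x_m) (the vertical gap between SMB and MC is zero at x* and MEC at x_m).
DWL = ½ × 1.3283 × 7.8240 = 5.1963.

DWL = $5.20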